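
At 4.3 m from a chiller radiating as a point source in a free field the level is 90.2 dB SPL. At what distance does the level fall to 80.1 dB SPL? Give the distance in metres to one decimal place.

The 10.1 dB drop corresponds to a distance ratio of 10^(10.1/20) for a point source.
r₂ = 4.3·10^((90.2−80.1)/20) = 4.3·10^(10.1/20) = 13.76 m.

13.8 m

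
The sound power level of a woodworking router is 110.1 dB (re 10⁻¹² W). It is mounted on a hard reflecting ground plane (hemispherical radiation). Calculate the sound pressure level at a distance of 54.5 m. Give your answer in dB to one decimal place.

67.4 dB

The power spreads over a hemisphere of area 2π·r², so L_p = L_w − 10·log₁₀(2π·r²).
2π·r² = 1.866e+04 m², 10·log₁₀ of that is 42.710 dB.
L_p = 110.1 − 42.710 = 67.39 dB.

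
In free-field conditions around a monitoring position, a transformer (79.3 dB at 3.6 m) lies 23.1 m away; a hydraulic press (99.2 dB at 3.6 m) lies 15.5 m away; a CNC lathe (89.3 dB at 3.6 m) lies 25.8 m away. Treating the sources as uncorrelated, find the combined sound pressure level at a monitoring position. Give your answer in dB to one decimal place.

Propagate each source to the receiver with L = L_ref − 20·log₁₀(r/r_ref), then add intensities.
transformer: 79.3 − 20·log₁₀(23.1/3.6) = 79.3 − 16.15 = 63.15 dB.
hydraulic press: 99.2 − 20·log₁₀(15.5/3.6) = 99.2 − 12.68 = 86.52 dB.
CNC lathe: 89.3 − 20·log₁₀(25.8/3.6) = 89.3 − 17.11 = 72.19 dB.
Σ 10^(L/10) = 4.673e+08 → L_total = 10·log₁₀(4.673e+08) = 86.70 dB.

86.7 dB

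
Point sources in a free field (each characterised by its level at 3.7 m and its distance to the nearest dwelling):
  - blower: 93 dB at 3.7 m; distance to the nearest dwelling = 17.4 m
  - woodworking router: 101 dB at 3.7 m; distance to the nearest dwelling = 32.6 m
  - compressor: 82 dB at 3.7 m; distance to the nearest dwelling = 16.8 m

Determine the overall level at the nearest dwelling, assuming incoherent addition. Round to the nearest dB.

84 dB

First find each source's level at the receiver (point-source: −20·log₁₀(r/r_ref)), then combine on an intensity basis.
blower: 93 − 20·log₁₀(17.4/3.7) = 93 − 13.45 = 79.55 dB.
woodworking router: 101 − 20·log₁₀(32.6/3.7) = 101 − 18.90 = 82.10 dB.
compressor: 82 − 20·log₁₀(16.8/3.7) = 82 − 13.14 = 68.86 dB.
Σ 10^(L/10) = 2.601e+08 → L_total = 10·log₁₀(2.601e+08) = 84.15 dB.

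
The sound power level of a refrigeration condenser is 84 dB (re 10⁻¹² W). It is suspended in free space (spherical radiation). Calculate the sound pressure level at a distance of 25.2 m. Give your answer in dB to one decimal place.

45.0 dB

The power spreads over a sphere of area 4π·r², so L_p = L_w − 10·log₁₀(4π·r²).
4π·r² = 7980 m², 10·log₁₀ of that is 39.020 dB.
L_p = 84 − 39.020 = 44.98 dB.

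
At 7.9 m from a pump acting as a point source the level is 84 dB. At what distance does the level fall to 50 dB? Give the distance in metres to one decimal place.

The 34.0 dB drop corresponds to a distance ratio of 10^(34.0/20) for a point source.
r₂ = 7.9·10^((84−50)/20) = 7.9·10^(34.0/20) = 395.94 m.

395.9 m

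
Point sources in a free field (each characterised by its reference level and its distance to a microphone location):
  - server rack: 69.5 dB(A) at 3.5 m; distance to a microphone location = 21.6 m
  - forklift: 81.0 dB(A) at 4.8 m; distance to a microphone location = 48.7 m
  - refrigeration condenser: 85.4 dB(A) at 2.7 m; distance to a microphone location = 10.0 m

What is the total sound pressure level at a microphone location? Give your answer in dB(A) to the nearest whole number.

Apply inverse-square spreading to bring every level to the receiver, then sum 10^(L/10).
server rack: 69.5 − 20·log₁₀(21.6/3.5) = 69.5 − 15.81 = 53.69 dB(A).
forklift: 81.0 − 20·log₁₀(48.7/4.8) = 81.0 − 20.13 = 60.87 dB(A).
refrigeration condenser: 85.4 − 20·log₁₀(10.0/2.7) = 85.4 − 11.37 = 74.03 dB(A).
Σ 10^(L/10) = 2.673e+07 → L_total = 10·log₁₀(2.673e+07) = 74.27 dB(A).

74 dB(A)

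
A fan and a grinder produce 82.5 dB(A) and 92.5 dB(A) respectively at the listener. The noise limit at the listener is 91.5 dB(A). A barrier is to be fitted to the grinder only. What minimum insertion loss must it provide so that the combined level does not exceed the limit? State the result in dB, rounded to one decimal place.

Fixed contribution from the other source: Σ 10^(L/10) = 10^(82.5/10) = 1.778e+08 (82.50 dB(A)).
To meet 91.5 dB(A) overall, the treated grinder may contribute at most 10^(91.5/10) − 1.778e+08 = 1.235e+09, i.e. 90.92 dB(A).
So the grinder must be reduced from 92.5 to 90.92 dB(A): IL = 1.58 dB.

1.6 dB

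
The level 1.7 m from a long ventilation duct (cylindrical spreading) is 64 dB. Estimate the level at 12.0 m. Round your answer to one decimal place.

55.5 dB

Line-source attenuation: ΔL = 10·log₁₀(r₂/r₁) = 10·log₁₀(12.0/1.7) = 8.487 dB.
L₂ = 64 − 10·log₁₀(12.0/1.7) = 64 − 8.487 = 55.51 dB.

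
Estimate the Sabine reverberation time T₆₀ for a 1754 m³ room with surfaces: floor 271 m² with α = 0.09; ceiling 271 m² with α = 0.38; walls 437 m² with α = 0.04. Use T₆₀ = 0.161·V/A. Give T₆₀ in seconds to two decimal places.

Total absorption A = 271·0.09 + 271·0.38 + 437·0.04 = 144.85 m² sabins.
T₆₀ = 0.161·V/A = 0.161·1754/144.85 = 1.950 s.

1.95 s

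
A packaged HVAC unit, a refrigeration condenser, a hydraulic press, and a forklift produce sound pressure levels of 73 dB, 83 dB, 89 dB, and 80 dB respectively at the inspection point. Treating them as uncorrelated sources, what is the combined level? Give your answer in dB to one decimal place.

Incoherent sources combine by intensity addition: L_total = 10·log₁₀(Σ 10^(L_i/10)).
Σ 10^(L/10) = 10^(73/10) + 10^(83/10) + 10^(89/10) + 10^(80/10) = 1.114e+09.
L_total = 10·log₁₀(1.114e+09) = 90.47 dB.

90.5 dB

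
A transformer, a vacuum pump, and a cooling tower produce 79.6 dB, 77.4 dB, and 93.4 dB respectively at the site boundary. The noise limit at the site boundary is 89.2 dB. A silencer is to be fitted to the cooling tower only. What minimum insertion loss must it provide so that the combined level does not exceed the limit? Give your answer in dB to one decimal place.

The untreated sources together contribute 10^(79.6/10) + 10^(77.4/10) = 1.462e+08, i.e. 81.65 dB.
The limit corresponds to 10^(89.2/10) = 8.318e+08; subtracting the fixed part leaves 6.856e+08 for the cooling tower, i.e. 88.36 dB.
Required insertion loss = 93.4 − 88.36 = 5.04 dB.

5.0 dB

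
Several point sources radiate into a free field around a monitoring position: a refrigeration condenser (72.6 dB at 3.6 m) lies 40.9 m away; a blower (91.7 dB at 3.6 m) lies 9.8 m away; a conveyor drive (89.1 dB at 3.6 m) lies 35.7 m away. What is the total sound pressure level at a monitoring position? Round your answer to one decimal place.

83.2 dB

Propagate each source to the receiver with L = L_ref − 20·log₁₀(r/r_ref), then add intensities.
refrigeration condenser: 72.6 − 20·log₁₀(40.9/3.6) = 72.6 − 21.11 = 51.49 dB.
blower: 91.7 − 20·log₁₀(9.8/3.6) = 91.7 − 8.70 = 83.00 dB.
conveyor drive: 89.1 − 20·log₁₀(35.7/3.6) = 89.1 − 19.93 = 69.17 dB.
Σ 10^(L/10) = 2.080e+08 → L_total = 10·log₁₀(2.080e+08) = 83.18 dB.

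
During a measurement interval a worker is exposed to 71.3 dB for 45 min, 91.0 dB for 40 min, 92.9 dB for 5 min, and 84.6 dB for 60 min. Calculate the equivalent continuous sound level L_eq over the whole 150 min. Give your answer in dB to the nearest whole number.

87 dB

L_eq = 10·log₁₀[(1/T)·Σ tᵢ·10^(Lᵢ/10)] with T = 150 min.
Σ tᵢ·10^(Lᵢ/10) = 45·10^(71.3/10) + 40·10^(91.0/10) + 5·10^(92.9/10) + 60·10^(84.6/10) = 7.802e+10.
L_eq = 10·log₁₀(7.802e+10/150) = 87.16 dB.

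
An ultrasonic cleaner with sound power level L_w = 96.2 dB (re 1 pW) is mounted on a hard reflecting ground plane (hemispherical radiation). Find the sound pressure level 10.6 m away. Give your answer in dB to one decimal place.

L_p = L_w − 10·log₁₀(2π·r²) with r = 10.6 m.
2π·r² = 706 m², 10·log₁₀ of that is 28.488 dB.
L_p = 96.2 − 28.488 = 67.71 dB.

67.7 dB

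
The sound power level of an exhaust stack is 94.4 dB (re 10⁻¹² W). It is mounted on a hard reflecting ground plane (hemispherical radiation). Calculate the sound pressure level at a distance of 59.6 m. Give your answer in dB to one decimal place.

50.9 dB

The power spreads over a hemisphere of area 2π·r², so L_p = L_w − 10·log₁₀(2π·r²).
2π·r² = 2.232e+04 m², 10·log₁₀ of that is 43.487 dB.
L_p = 94.4 − 43.487 = 50.91 dB.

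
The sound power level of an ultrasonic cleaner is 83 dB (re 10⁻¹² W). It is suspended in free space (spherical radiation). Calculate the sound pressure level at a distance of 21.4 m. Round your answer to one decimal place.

L_p = L_w − 10·log₁₀(4π·r²) with r = 21.4 m.
4π·r² = 5755 m², 10·log₁₀ of that is 37.600 dB.
L_p = 83 − 37.600 = 45.40 dB.

45.4 dB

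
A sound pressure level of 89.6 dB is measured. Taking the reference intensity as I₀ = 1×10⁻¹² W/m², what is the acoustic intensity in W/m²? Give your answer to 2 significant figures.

0.00091 W/m²

I/I₀ = 10^(89.6/10) = 9.12e+08, so I = 9.12e+08 × 10⁻¹² W/m².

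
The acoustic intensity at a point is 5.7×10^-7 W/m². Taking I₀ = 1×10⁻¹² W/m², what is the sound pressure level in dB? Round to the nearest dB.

I/I₀ = 5.7×10^-7/10⁻¹² = 5.7×10^5, and L = 10·log₁₀(I/I₀).
L = 10·(0.7559 + 5) = 57.56 dB.

58 dB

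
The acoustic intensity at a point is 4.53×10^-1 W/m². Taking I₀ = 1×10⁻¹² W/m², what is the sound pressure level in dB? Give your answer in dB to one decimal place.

116.6 dB

L = 10·log₁₀(I/I₀) = 10·log₁₀(4.53×10^-1/10⁻¹²) = 10·log₁₀(4.53×10^11).
L = 10·(0.6561 + 11) = 116.56 dB.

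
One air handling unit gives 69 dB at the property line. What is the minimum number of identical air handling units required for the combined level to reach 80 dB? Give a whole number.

13

Need L₁ + 10·log₁₀ N ≥ 80, i.e. log₁₀ N ≥ 1.10.
N ≥ 10^(11.0/10) = 12.589, so N = 13.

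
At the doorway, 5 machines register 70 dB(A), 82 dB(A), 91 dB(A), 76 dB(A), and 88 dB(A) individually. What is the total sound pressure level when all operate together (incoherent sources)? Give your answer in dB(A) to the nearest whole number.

93 dB(A)

For uncorrelated sources the intensities add, so convert each level to linear form, sum, and take 10·log₁₀ of the total.
Σ 10^(L/10) = 10^(70/10) + 10^(82/10) + 10^(91/10) + 10^(76/10) + 10^(88/10) = 2.098e+09.
L_total = 10·log₁₀(2.098e+09) = 93.22 dB(A).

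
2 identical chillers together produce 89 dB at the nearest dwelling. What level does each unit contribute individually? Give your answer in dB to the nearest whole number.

2 equal contributions raise the level by 10·log₁₀ 2 = 3.010 dB, so each unit alone gives 89 − 3.010.

86 dB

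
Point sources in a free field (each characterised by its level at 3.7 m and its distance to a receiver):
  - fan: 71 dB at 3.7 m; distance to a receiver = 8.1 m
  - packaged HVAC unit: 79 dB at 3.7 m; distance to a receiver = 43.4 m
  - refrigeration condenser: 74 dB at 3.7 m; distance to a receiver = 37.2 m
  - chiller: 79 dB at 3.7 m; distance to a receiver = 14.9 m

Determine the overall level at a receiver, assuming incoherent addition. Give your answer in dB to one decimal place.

69.2 dB

Propagate each source to the receiver with L = L_ref − 20·log₁₀(r/r_ref), then add intensities.
fan: 71 − 20·log₁₀(8.1/3.7) = 71 − 6.81 = 64.19 dB.
packaged HVAC unit: 79 − 20·log₁₀(43.4/3.7) = 79 − 21.39 = 57.61 dB.
refrigeration condenser: 74 − 20·log₁₀(37.2/3.7) = 74 − 20.05 = 53.95 dB.
chiller: 79 − 20·log₁₀(14.9/3.7) = 79 − 12.10 = 66.90 dB.
Σ 10^(L/10) = 8.351e+06 → L_total = 10·log₁₀(8.351e+06) = 69.22 dB.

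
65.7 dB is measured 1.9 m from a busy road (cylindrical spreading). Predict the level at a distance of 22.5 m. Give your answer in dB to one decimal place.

Line-source attenuation: ΔL = 10·log₁₀(r₂/r₁) = 10·log₁₀(22.5/1.9) = 10.734 dB.
L₂ = 65.7 − 10·log₁₀(22.5/1.9) = 65.7 − 10.734 = 54.97 dB.

55.0 dB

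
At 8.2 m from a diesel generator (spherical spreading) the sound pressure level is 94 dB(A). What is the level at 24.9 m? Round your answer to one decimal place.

84.4 dB(A)

Point-source attenuation: ΔL = 20·log₁₀(r₂/r₁) = 20·log₁₀(24.9/8.2) = 9.648 dB.
L₂ = 94 − 20·log₁₀(24.9/8.2) = 94 − 9.648 = 84.35 dB(A).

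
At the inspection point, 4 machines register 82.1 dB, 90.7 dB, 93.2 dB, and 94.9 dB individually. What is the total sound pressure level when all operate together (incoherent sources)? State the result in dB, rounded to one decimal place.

98.1 dB

For uncorrelated sources the intensities add, so convert each level to linear form, sum, and take 10·log₁₀ of the total.
Σ 10^(L/10) = 10^(82.1/10) + 10^(90.7/10) + 10^(93.2/10) + 10^(94.9/10) = 6.517e+09.
L_total = 10·log₁₀(6.517e+09) = 98.14 dB.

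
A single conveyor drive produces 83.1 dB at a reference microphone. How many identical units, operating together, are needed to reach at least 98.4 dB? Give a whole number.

N identical sources give L₁ + 10·log₁₀ N, so require 10·log₁₀ N ≥ 98.4 − 83.1 = 15.3 dB.
N ≥ 10^(15.3/10) = 33.884, so N = 34.

34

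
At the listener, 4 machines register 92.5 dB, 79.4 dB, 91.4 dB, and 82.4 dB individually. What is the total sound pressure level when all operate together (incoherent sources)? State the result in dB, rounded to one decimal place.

For uncorrelated sources the intensities add, so convert each level to linear form, sum, and take 10·log₁₀ of the total.
Σ 10^(L/10) = 10^(92.5/10) + 10^(79.4/10) + 10^(91.4/10) + 10^(82.4/10) = 3.420e+09.
L_total = 10·log₁₀(3.420e+09) = 95.34 dB.

95.3 dB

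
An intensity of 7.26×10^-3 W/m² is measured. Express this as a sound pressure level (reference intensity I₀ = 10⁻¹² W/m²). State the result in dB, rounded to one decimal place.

98.6 dB

L = 10·log₁₀(I/I₀) = 10·log₁₀(7.26×10^-3/10⁻¹²) = 10·log₁₀(7.26×10^9).
L = 10·(0.8609 + 9) = 98.61 dB.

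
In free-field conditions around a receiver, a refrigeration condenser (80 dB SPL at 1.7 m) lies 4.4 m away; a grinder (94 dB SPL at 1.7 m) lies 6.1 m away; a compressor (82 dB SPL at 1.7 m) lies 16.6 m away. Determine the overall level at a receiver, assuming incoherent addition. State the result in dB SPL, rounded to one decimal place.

Apply inverse-square spreading to bring every level to the receiver, then sum 10^(L/10).
refrigeration condenser: 80 − 20·log₁₀(4.4/1.7) = 80 − 8.26 = 71.74 dB SPL.
grinder: 94 − 20·log₁₀(6.1/1.7) = 94 − 11.10 = 82.90 dB SPL.
compressor: 82 − 20·log₁₀(16.6/1.7) = 82 − 19.79 = 62.21 dB SPL.
Σ 10^(L/10) = 2.117e+08 → L_total = 10·log₁₀(2.117e+08) = 83.26 dB SPL.

83.3 dB SPL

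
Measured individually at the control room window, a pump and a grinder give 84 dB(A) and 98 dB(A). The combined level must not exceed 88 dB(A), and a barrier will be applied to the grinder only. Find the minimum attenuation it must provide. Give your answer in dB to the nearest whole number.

Everything except the grinder sums to 10^(84/10) = 2.512e+08 in linear terms, 84.00 dB(A).
To meet 88 dB(A) overall, the treated grinder may contribute at most 10^(88/10) − 2.512e+08 = 3.798e+08, i.e. 85.80 dB(A).
So the grinder must be reduced from 98 to 85.80 dB(A): IL = 12.20 dB.

12 dB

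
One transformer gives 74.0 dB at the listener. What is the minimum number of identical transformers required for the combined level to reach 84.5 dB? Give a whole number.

12

The shortfall is 84.5 − 74.0 = 10.5 dB, and N units add 10·log₁₀ N, so need 10·log₁₀ N ≥ 10.5.
N ≥ 10^(10.5/10) = 11.220, so N = 12.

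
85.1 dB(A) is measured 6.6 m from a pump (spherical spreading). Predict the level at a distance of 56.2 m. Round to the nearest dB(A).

Point-source attenuation: ΔL = 20·log₁₀(r₂/r₁) = 20·log₁₀(56.2/6.6) = 18.604 dB.
L₂ = 85.1 − 20·log₁₀(56.2/6.6) = 85.1 − 18.604 = 66.50 dB(A).

66 dB(A)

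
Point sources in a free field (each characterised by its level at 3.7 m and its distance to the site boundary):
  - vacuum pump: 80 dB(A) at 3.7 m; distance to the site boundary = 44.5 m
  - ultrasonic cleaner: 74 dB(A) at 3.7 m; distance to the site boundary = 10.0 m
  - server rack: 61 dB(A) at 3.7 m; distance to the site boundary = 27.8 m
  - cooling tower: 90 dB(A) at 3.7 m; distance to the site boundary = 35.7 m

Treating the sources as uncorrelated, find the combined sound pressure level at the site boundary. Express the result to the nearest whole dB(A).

First find each source's level at the receiver (point-source: −20·log₁₀(r/r_ref)), then combine on an intensity basis.
vacuum pump: 80 − 20·log₁₀(44.5/3.7) = 80 − 21.60 = 58.40 dB(A).
ultrasonic cleaner: 74 − 20·log₁₀(10.0/3.7) = 74 − 8.64 = 65.36 dB(A).
server rack: 61 − 20·log₁₀(27.8/3.7) = 61 − 17.52 = 43.48 dB(A).
cooling tower: 90 − 20·log₁₀(35.7/3.7) = 90 − 19.69 = 70.31 dB(A).
Σ 10^(L/10) = 1.489e+07 → L_total = 10·log₁₀(1.489e+07) = 71.73 dB(A).

72 dB(A)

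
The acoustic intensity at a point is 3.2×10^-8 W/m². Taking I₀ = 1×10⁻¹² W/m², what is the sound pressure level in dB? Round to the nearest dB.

I/I₀ = 3.2×10^-8/10⁻¹² = 3.2×10^4, and L = 10·log₁₀(I/I₀).
L = 10·(0.5051 + 4) = 45.05 dB.

45 dB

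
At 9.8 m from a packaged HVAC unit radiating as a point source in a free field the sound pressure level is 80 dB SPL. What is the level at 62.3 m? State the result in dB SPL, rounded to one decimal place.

For a point source, L₂ = L₁ − 20·log₁₀(r₂/r₁).
L₂ = 80 − 20·log₁₀(62.3/9.8) = 80 − 16.065 = 63.93 dB SPL.

63.9 dB SPL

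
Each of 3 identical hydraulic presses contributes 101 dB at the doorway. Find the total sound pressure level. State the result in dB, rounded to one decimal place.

N identical incoherent sources raise the level by 10·log₁₀ N.
L_total = 101 + 10·log₁₀(3) = 101 + 4.771 = 105.77 dB.

105.8 dB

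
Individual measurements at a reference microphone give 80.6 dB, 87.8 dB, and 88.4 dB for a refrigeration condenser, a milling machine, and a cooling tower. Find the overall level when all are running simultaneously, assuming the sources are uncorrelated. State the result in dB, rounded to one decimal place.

91.5 dB

Incoherent sources combine by intensity addition: L_total = 10·log₁₀(Σ 10^(L_i/10)).
Σ 10^(L/10) = 10^(80.6/10) + 10^(87.8/10) + 10^(88.4/10) = 1.409e+09.
L_total = 10·log₁₀(1.409e+09) = 91.49 dB.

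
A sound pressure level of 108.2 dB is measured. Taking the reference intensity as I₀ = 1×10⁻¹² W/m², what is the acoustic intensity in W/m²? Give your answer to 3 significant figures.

0.0661 W/m²

I = I₀·10^(L/10) = 10⁻¹² × 10^(108.2/10) = 10^(-1.180).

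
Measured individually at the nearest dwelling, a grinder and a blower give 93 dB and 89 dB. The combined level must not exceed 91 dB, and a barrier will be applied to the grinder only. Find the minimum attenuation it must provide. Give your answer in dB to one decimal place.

Fixed contribution from the other source: Σ 10^(L/10) = 10^(89/10) = 7.943e+08 (89.00 dB).
The limit corresponds to 10^(91/10) = 1.259e+09; subtracting the fixed part leaves 4.646e+08 for the grinder, i.e. 86.67 dB.
Required insertion loss = 93 − 86.67 = 6.33 dB.

6.3 dB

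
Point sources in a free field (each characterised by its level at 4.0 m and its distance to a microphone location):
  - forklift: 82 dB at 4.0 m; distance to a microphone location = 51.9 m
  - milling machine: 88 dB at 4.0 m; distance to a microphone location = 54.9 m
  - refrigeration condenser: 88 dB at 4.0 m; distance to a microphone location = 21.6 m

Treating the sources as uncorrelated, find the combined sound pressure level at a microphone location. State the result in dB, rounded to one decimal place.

Propagate each source to the receiver with L = L_ref − 20·log₁₀(r/r_ref), then add intensities.
forklift: 82 − 20·log₁₀(51.9/4.0) = 82 − 22.26 = 59.74 dB.
milling machine: 88 − 20·log₁₀(54.9/4.0) = 88 − 22.75 = 65.25 dB.
refrigeration condenser: 88 − 20·log₁₀(21.6/4.0) = 88 − 14.65 = 73.35 dB.
Σ 10^(L/10) = 2.593e+07 → L_total = 10·log₁₀(2.593e+07) = 74.14 dB.

74.1 dB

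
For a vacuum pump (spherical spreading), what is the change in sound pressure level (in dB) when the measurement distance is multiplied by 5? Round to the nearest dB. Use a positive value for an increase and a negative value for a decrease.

-14 dB

Point-source spreading: ΔL = −20·log₁₀(r₂/r₁).
ΔL = −20·log₁₀(5) = -13.98 dB.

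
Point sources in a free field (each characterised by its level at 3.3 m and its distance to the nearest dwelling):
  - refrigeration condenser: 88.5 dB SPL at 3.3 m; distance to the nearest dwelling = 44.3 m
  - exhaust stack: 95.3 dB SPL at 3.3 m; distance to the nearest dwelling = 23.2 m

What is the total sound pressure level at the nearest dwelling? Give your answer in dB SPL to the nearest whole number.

79 dB SPL

First find each source's level at the receiver (point-source: −20·log₁₀(r/r_ref)), then combine on an intensity basis.
refrigeration condenser: 88.5 − 20·log₁₀(44.3/3.3) = 88.5 − 22.56 = 65.94 dB SPL.
exhaust stack: 95.3 − 20·log₁₀(23.2/3.3) = 95.3 − 16.94 = 78.36 dB SPL.
Σ 10^(L/10) = 7.249e+07 → L_total = 10·log₁₀(7.249e+07) = 78.60 dB SPL.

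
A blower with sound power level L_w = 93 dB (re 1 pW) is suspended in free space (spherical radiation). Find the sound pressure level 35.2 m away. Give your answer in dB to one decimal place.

51.1 dB

The power spreads over a sphere of area 4π·r², so L_p = L_w − 10·log₁₀(4π·r²).
4π·r² = 1.557e+04 m², 10·log₁₀ of that is 41.923 dB.
L_p = 93 − 41.923 = 51.08 dB.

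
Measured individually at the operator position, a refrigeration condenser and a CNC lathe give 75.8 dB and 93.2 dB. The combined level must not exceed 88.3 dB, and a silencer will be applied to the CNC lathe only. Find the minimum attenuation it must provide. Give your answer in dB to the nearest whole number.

5 dB

Everything except the CNC lathe sums to 10^(75.8/10) = 3.802e+07 in linear terms, 75.80 dB.
To meet 88.3 dB overall, the treated CNC lathe may contribute at most 10^(88.3/10) − 3.802e+07 = 6.381e+08, i.e. 88.05 dB.
So the CNC lathe must be reduced from 93.2 to 88.05 dB: IL = 5.15 dB.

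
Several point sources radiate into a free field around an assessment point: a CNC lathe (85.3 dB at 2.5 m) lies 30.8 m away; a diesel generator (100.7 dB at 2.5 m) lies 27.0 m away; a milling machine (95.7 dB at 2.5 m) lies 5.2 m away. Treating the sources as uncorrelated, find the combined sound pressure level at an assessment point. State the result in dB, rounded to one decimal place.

89.8 dB

Propagate each source to the receiver with L = L_ref − 20·log₁₀(r/r_ref), then add intensities.
CNC lathe: 85.3 − 20·log₁₀(30.8/2.5) = 85.3 − 21.81 = 63.49 dB.
diesel generator: 100.7 − 20·log₁₀(27.0/2.5) = 100.7 − 20.67 = 80.03 dB.
milling machine: 95.7 − 20·log₁₀(5.2/2.5) = 95.7 − 6.36 = 89.34 dB.
Σ 10^(L/10) = 9.617e+08 → L_total = 10·log₁₀(9.617e+08) = 89.83 dB.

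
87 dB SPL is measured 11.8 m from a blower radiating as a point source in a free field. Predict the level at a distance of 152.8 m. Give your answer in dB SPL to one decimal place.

Spherical spreading from a point source gives a 20·log₁₀(r₂/r₁) drop.
L₂ = 87 − 20·log₁₀(152.8/11.8) = 87 − 22.245 = 64.76 dB SPL.

64.8 dB SPL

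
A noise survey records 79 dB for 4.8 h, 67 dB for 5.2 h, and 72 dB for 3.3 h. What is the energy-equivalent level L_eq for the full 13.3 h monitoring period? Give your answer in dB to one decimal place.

L_eq = 10·log₁₀[(1/T)·Σ tᵢ·10^(Lᵢ/10)] with T = 13.3 h.
Σ tᵢ·10^(Lᵢ/10) = 4.8·10^(79/10) + 5.2·10^(67/10) + 3.3·10^(72/10) = 4.596e+08.
L_eq = 10·log₁₀(4.596e+08/13.3) = 75.39 dB.

75.4 dB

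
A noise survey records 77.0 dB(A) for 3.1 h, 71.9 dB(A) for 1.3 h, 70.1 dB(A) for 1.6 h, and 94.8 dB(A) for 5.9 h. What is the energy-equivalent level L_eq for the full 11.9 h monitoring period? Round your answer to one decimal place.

91.8 dB(A)

L_eq = 10·log₁₀[(1/T)·Σ tᵢ·10^(Lᵢ/10)] with T = 11.9 h.
Σ tᵢ·10^(Lᵢ/10) = 3.1·10^(77.0/10) + 1.3·10^(71.9/10) + 1.6·10^(70.1/10) + 5.9·10^(94.8/10) = 1.801e+10.
L_eq = 10·log₁₀(1.801e+10/11.9) = 91.80 dB(A).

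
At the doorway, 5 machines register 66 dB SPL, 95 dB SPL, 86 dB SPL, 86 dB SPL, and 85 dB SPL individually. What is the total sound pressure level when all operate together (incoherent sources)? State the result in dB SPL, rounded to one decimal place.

For uncorrelated sources the intensities add, so convert each level to linear form, sum, and take 10·log₁₀ of the total.
Σ 10^(L/10) = 10^(66/10) + 10^(95/10) + 10^(86/10) + 10^(86/10) + 10^(85/10) = 4.279e+09.
L_total = 10·log₁₀(4.279e+09) = 96.31 dB SPL.

96.3 dB SPL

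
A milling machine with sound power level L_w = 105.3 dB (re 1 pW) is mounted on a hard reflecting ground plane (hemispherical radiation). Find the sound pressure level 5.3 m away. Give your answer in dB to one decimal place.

L_p = L_w − 10·log₁₀(2π·r²) with r = 5.3 m.
2π·r² = 176.5 m², 10·log₁₀ of that is 22.467 dB.
L_p = 105.3 − 22.467 = 82.83 dB.

82.8 dB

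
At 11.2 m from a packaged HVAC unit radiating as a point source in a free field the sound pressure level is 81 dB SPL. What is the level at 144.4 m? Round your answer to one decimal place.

For a point source, L₂ = L₁ − 20·log₁₀(r₂/r₁).
L₂ = 81 − 20·log₁₀(144.4/11.2) = 81 − 22.207 = 58.79 dB SPL.

58.8 dB SPL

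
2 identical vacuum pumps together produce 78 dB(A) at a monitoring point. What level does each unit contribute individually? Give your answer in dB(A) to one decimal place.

75.0 dB(A)

2 equal contributions raise the level by 10·log₁₀ 2 = 3.010 dB, so each unit alone gives 78 − 3.010.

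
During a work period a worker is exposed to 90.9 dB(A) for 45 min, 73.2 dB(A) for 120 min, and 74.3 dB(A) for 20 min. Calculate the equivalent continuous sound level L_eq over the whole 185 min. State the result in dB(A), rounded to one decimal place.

85.0 dB(A)

Weight each interval's intensity by its duration and average over T = 185 min:
Σ tᵢ·10^(Lᵢ/10) = 45·10^(90.9/10) + 120·10^(73.2/10) + 20·10^(74.3/10) = 5.841e+10.
L_eq = 10·log₁₀(5.841e+10/185) = 84.99 dB(A).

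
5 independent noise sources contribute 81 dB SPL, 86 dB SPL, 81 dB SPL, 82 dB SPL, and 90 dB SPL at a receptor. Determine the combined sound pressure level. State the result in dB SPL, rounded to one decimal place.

Incoherent sources combine by intensity addition: L_total = 10·log₁₀(Σ 10^(L_i/10)).
Σ 10^(L/10) = 10^(81/10) + 10^(86/10) + 10^(81/10) + 10^(82/10) + 10^(90/10) = 1.808e+09.
L_total = 10·log₁₀(1.808e+09) = 92.57 dB SPL.

92.6 dB SPL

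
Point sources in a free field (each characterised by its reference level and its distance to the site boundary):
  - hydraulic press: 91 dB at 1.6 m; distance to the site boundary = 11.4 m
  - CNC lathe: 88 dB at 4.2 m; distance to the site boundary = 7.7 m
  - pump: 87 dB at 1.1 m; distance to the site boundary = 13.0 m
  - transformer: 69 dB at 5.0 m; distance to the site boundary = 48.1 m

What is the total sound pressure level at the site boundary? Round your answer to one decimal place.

Apply inverse-square spreading to bring every level to the receiver, then sum 10^(L/10).
hydraulic press: 91 − 20·log₁₀(11.4/1.6) = 91 − 17.06 = 73.94 dB.
CNC lathe: 88 − 20·log₁₀(7.7/4.2) = 88 − 5.26 = 82.74 dB.
pump: 87 − 20·log₁₀(13.0/1.1) = 87 − 21.45 = 65.55 dB.
transformer: 69 − 20·log₁₀(48.1/5.0) = 69 − 19.66 = 49.34 dB.
Σ 10^(L/10) = 2.162e+08 → L_total = 10·log₁₀(2.162e+08) = 83.35 dB.

83.3 dB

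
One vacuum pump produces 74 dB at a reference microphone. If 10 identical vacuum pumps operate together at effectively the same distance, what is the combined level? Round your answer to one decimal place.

84.0 dB

With 10 equal, uncorrelated contributions the intensity is 10× that of one unit, giving a rise of 10·log₁₀ 10.
L_total = 74 + 10·log₁₀(10) = 74 + 10.000 = 84.00 dB.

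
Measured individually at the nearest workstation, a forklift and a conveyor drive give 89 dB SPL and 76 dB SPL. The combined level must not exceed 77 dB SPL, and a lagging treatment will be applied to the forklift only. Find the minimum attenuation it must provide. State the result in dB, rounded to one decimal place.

The untreated sources together contribute 10^(76/10) = 3.981e+07, i.e. 76.00 dB SPL.
To meet 77 dB SPL overall, the treated forklift may contribute at most 10^(77/10) − 3.981e+07 = 1.031e+07, i.e. 70.13 dB SPL.
So the forklift must be reduced from 89 to 70.13 dB SPL: IL = 18.87 dB.

18.9 dB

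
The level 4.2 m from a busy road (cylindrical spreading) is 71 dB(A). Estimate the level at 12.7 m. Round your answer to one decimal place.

Line-source attenuation: ΔL = 10·log₁₀(r₂/r₁) = 10·log₁₀(12.7/4.2) = 4.806 dB.
L₂ = 71 − 10·log₁₀(12.7/4.2) = 71 − 4.806 = 66.19 dB(A).

66.2 dB(A)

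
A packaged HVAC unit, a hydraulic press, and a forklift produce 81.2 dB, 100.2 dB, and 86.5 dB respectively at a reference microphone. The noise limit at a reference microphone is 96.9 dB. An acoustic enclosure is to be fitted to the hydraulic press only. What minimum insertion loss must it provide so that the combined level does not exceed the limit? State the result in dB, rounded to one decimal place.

Everything except the hydraulic press sums to 10^(81.2/10) + 10^(86.5/10) = 5.785e+08 in linear terms, 87.62 dB.
To meet 96.9 dB overall, the treated hydraulic press may contribute at most 10^(96.9/10) − 5.785e+08 = 4.319e+09, i.e. 96.35 dB.
Required insertion loss = 100.2 − 96.35 = 3.85 dB.

3.8 dB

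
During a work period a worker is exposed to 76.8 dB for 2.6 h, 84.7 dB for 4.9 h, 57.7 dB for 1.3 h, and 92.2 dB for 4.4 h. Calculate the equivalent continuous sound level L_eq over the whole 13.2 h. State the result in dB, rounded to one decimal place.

88.3 dB

The energy average is taken in the linear domain: L_eq = 10·log₁₀[(Σ tᵢ·10^(Lᵢ/10))/T], T = 13.2 h.
Σ tᵢ·10^(Lᵢ/10) = 2.6·10^(76.8/10) + 4.9·10^(84.7/10) + 1.3·10^(57.7/10) + 4.4·10^(92.2/10) = 8.873e+09.
L_eq = 10·log₁₀(8.873e+09/13.2) = 88.28 dB.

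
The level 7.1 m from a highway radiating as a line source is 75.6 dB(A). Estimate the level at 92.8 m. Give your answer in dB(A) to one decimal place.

Line-source attenuation: ΔL = 10·log₁₀(r₂/r₁) = 10·log₁₀(92.8/7.1) = 11.163 dB.
L₂ = 75.6 − 10·log₁₀(92.8/7.1) = 75.6 − 11.163 = 64.44 dB(A).

64.4 dB(A)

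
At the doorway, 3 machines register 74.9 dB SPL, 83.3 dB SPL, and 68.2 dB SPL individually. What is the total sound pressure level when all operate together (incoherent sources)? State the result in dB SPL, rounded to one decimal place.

84.0 dB SPL

Incoherent sources combine by intensity addition: L_total = 10·log₁₀(Σ 10^(L_i/10)).
Σ 10^(L/10) = 10^(74.9/10) + 10^(83.3/10) + 10^(68.2/10) = 2.513e+08.
L_total = 10·log₁₀(2.513e+08) = 84.00 dB SPL.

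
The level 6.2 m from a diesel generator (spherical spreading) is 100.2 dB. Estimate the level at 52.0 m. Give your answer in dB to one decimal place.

Spherical spreading from a point source gives a 20·log₁₀(r₂/r₁) drop.
L₂ = 100.2 − 20·log₁₀(52.0/6.2) = 100.2 − 18.472 = 81.73 dB.

81.7 dB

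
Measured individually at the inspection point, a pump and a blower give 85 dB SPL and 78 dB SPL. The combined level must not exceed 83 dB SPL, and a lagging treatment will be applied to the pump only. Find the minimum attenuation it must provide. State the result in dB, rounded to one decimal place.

3.7 dB

Fixed contribution from the other source: Σ 10^(L/10) = 10^(78/10) = 6.310e+07 (78.00 dB SPL).
The limit corresponds to 10^(83/10) = 1.995e+08; subtracting the fixed part leaves 1.364e+08 for the pump, i.e. 81.35 dB SPL.
Required insertion loss = 85 − 81.35 = 3.65 dB.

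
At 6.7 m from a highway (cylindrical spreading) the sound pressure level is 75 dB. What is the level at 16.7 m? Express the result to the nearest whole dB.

Cylindrical spreading from a line source gives a 10·log₁₀(r₂/r₁) drop.
L₂ = 75 − 10·log₁₀(16.7/6.7) = 75 − 3.966 = 71.03 dB.

71 dB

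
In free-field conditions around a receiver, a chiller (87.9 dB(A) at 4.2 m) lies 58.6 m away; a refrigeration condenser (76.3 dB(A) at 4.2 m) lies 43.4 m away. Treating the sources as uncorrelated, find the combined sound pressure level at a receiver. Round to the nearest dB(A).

First find each source's level at the receiver (point-source: −20·log₁₀(r/r_ref)), then combine on an intensity basis.
chiller: 87.9 − 20·log₁₀(58.6/4.2) = 87.9 − 22.89 = 65.01 dB(A).
refrigeration condenser: 76.3 − 20·log₁₀(43.4/4.2) = 76.3 − 20.28 = 56.02 dB(A).
Σ 10^(L/10) = 3.567e+06 → L_total = 10·log₁₀(3.567e+06) = 65.52 dB(A).

66 dB(A)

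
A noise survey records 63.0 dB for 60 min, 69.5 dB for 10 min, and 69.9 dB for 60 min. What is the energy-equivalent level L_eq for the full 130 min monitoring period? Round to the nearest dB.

The energy average is taken in the linear domain: L_eq = 10·log₁₀[(Σ tᵢ·10^(Lᵢ/10))/T], T = 130 min.
Σ tᵢ·10^(Lᵢ/10) = 60·10^(63.0/10) + 10·10^(69.5/10) + 60·10^(69.9/10) = 7.952e+08.
L_eq = 10·log₁₀(7.952e+08/130) = 67.87 dB.

68 dB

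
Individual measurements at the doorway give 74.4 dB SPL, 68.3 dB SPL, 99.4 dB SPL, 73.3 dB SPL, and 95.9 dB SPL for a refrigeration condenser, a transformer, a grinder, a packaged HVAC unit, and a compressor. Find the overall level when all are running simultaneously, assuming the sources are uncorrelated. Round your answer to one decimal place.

For uncorrelated sources the intensities add, so convert each level to linear form, sum, and take 10·log₁₀ of the total.
Σ 10^(L/10) = 10^(74.4/10) + 10^(68.3/10) + 10^(99.4/10) + 10^(73.3/10) + 10^(95.9/10) = 1.266e+10.
L_total = 10·log₁₀(1.266e+10) = 101.02 dB SPL.

101.0 dB SPL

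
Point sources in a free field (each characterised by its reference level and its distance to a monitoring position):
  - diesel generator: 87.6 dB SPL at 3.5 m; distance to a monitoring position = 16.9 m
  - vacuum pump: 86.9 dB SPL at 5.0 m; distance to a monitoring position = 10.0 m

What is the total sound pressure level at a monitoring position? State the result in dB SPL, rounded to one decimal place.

Apply inverse-square spreading to bring every level to the receiver, then sum 10^(L/10).
diesel generator: 87.6 − 20·log₁₀(16.9/3.5) = 87.6 − 13.68 = 73.92 dB SPL.
vacuum pump: 86.9 − 20·log₁₀(10.0/5.0) = 86.9 − 6.02 = 80.88 dB SPL.
Σ 10^(L/10) = 1.471e+08 → L_total = 10·log₁₀(1.471e+08) = 81.68 dB SPL.

81.7 dB SPL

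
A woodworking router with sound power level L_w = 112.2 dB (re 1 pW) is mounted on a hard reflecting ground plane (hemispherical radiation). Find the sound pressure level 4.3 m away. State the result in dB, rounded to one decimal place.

The power spreads over a hemisphere of area 2π·r², so L_p = L_w − 10·log₁₀(2π·r²).
2π·r² = 116.2 m², 10·log₁₀ of that is 20.651 dB.
L_p = 112.2 − 20.651 = 91.55 dB.

91.5 dB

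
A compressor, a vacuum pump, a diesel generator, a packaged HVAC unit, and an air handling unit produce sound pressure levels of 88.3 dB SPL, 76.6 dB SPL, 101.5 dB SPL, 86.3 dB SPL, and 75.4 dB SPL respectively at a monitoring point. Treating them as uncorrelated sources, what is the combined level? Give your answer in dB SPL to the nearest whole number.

Incoherent sources combine by intensity addition: L_total = 10·log₁₀(Σ 10^(L_i/10)).
Σ 10^(L/10) = 10^(88.3/10) + 10^(76.6/10) + 10^(101.5/10) + 10^(86.3/10) + 10^(75.4/10) = 1.531e+10.
L_total = 10·log₁₀(1.531e+10) = 101.85 dB SPL.

102 dB SPL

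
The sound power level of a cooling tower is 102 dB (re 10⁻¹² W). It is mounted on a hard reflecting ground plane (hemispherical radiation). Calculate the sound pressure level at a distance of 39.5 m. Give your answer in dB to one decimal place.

62.1 dB

The power spreads over a hemisphere of area 2π·r², so L_p = L_w − 10·log₁₀(2π·r²).
2π·r² = 9803 m², 10·log₁₀ of that is 39.914 dB.
L_p = 102 − 39.914 = 62.09 dB.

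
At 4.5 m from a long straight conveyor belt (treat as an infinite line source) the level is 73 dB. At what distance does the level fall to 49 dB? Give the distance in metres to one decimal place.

For a line source L₁ − L₂ = 10·log₁₀(r₂/r₁), so r₂ = r₁·10^((L₁−L₂)/10).
r₂ = 4.5·10^((73−49)/10) = 4.5·10^(24.0/10) = 1130.35 m.

1130.3 m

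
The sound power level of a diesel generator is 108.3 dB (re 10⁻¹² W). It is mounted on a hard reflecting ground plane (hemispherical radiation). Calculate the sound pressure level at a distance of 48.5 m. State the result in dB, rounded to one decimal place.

66.6 dB

The power spreads over a hemisphere of area 2π·r², so L_p = L_w − 10·log₁₀(2π·r²).
2π·r² = 1.478e+04 m², 10·log₁₀ of that is 41.697 dB.
L_p = 108.3 − 41.697 = 66.60 dB.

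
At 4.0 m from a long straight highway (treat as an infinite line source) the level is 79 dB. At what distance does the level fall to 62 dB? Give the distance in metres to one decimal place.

Line-source spreading drops the level by 10·log₁₀(r₂/r₁); inverting, r₂/r₁ = 10^(ΔL/10).
r₂ = 4.0·10^((79−62)/10) = 4.0·10^(17.0/10) = 200.47 m.

200.5 m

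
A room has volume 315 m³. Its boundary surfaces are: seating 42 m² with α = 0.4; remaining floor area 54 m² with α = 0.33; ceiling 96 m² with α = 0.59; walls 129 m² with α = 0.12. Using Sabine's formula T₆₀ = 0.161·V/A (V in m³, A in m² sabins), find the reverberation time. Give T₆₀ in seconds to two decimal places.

Summing Sᵢαᵢ: 42·0.4 + 54·0.33 + 96·0.59 + 129·0.12 = 106.74 m².
T₆₀ = 0.161 × 315 / 106.74 = 0.475 s.

0.48 s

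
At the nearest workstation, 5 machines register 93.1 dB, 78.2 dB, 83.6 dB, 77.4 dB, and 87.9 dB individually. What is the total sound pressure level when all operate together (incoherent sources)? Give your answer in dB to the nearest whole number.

For uncorrelated sources the intensities add, so convert each level to linear form, sum, and take 10·log₁₀ of the total.
Σ 10^(L/10) = 10^(93.1/10) + 10^(78.2/10) + 10^(83.6/10) + 10^(77.4/10) + 10^(87.9/10) = 3.008e+09.
L_total = 10·log₁₀(3.008e+09) = 94.78 dB.

95 dB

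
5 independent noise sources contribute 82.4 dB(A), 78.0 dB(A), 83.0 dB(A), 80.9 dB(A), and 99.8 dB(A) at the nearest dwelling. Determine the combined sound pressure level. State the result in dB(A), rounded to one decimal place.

For uncorrelated sources the intensities add, so convert each level to linear form, sum, and take 10·log₁₀ of the total.
Σ 10^(L/10) = 10^(82.4/10) + 10^(78.0/10) + 10^(83.0/10) + 10^(80.9/10) + 10^(99.8/10) = 1.011e+10.
L_total = 10·log₁₀(1.011e+10) = 100.05 dB(A).

100.0 dB(A)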